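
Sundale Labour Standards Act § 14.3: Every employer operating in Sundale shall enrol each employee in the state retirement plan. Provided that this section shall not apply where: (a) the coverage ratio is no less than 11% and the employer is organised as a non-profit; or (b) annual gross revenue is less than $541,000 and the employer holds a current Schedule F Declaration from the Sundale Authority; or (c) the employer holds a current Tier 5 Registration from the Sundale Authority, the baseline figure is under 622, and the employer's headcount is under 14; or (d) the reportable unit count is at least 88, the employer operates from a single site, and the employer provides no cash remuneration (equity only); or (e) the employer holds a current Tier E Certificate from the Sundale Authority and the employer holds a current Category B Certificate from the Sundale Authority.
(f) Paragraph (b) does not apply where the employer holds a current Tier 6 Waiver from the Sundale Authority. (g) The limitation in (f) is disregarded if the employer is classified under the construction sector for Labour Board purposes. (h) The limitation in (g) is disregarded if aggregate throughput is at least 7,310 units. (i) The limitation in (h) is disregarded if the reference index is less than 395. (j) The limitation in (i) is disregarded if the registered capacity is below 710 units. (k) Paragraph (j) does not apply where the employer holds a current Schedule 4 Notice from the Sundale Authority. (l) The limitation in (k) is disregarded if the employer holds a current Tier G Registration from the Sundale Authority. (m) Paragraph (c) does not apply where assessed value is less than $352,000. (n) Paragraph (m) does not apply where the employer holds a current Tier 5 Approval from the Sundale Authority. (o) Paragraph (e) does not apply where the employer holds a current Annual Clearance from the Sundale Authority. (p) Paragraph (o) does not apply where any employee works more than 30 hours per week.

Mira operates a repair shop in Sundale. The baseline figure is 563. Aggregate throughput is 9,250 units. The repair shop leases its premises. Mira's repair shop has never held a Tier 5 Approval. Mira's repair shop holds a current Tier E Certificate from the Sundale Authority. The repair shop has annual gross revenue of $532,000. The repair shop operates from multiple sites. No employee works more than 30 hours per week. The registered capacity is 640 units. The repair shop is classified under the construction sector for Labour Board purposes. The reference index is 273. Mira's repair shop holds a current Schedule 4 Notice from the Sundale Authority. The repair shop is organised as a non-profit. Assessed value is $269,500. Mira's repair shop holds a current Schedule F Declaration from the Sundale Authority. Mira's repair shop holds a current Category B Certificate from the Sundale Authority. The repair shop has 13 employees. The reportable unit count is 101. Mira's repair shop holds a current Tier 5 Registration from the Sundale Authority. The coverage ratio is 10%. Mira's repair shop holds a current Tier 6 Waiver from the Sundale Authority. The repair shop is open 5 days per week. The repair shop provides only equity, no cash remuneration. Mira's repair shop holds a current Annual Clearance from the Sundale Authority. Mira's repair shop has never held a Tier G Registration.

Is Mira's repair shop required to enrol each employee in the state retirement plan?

Exception (a) requires that the coverage ratio is no less than 11%; but the coverage ratio is 10%, short of 11%, so (a) is unavailable.
Exception (b): annual gross revenue is $532,000, less than the $541,000 limit; a current Schedule F Declaration is held — every condition holds. Applying paragraphs (f)–(l): (f) is triggered (a current Tier 6 Waiver is held), but yields to (g): (g) is engaged — the repair shop is classified under the construction sector. (h) would limit (g) — aggregate throughput is 9,250 units, meeting the 7,310 units threshold — but (i) sets (h) aside: (i) is triggered — the reference index is 273, less than the 395 limit. (j) would limit (i) — the registered capacity is 640 units, below the 710 units limit — but (k) sets (j) aside: (k) operates against (j): a current Schedule 4 Notice is held. (l) does not operate here (the Tier G Registration is not current), so (k) stands. Exception (b) stands.
Exception (c) is satisfied on its face — a current Tier 5 Registration is held; the baseline figure is 563, under the 622 limit; the employer's headcount is 13, under the 14 limit. Turning to paragraphs (m)–(n): (m) operates against (c): assessed value is $269,500, less than the $352,000 limit. (n) is not triggered (the Tier 5 Approval is not current), so (m) stands. Exception (c) does not apply.
Exception (d) requires that the employer operates from a single site; but the employer operates from multiple sites, so (d) is unavailable.
Exception (e)'s conditions are all satisfied: a current Tier E Certificate is held; a current Category B Certificate is held. However, paragraphs (o)–(p) must be considered: (o) applies — a current Annual Clearance is held. (p) does not operate here (no employee exceeds 30 hours/week), so (o) stands. (e) is therefore removed.

No — exception (b) applies; Mira's repair shop is not required to enrol each employee in the state retirement plan.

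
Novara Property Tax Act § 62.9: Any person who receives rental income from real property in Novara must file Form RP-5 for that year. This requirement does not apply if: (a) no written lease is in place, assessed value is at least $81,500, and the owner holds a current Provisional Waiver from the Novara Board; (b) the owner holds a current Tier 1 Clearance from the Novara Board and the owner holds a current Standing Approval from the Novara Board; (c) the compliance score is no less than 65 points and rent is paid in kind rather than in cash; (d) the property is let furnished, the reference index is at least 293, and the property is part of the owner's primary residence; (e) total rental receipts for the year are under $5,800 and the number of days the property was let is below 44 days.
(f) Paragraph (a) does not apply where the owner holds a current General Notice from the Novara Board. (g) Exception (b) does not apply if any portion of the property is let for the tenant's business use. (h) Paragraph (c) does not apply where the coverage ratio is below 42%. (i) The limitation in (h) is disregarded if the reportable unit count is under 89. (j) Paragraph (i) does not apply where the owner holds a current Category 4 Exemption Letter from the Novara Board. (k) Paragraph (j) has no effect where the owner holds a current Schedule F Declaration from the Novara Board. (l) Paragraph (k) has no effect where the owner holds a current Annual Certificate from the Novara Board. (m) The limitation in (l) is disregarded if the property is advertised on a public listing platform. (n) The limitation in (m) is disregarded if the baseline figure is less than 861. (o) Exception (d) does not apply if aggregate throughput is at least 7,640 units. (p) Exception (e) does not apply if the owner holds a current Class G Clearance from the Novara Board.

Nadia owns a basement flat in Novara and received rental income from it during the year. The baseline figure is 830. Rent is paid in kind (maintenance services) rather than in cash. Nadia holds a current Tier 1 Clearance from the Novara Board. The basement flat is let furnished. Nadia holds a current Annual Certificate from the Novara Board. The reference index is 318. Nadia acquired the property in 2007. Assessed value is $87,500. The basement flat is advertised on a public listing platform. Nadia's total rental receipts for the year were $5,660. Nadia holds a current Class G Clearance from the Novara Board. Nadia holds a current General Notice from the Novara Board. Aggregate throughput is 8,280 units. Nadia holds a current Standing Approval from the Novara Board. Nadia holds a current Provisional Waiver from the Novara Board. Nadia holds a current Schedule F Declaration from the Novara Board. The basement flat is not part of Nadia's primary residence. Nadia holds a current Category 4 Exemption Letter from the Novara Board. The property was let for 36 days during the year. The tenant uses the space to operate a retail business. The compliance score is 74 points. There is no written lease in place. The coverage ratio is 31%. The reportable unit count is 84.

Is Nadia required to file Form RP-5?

Exception (a): there is no written lease; assessed value is $87,500, meeting the $81,500 threshold; a current Provisional Waiver is held — every condition holds. But: (f) applies — a current General Notice is held. (a) is therefore removed.
Exception (b) is satisfied on its face — a current Tier 1 Clearance is held; a current Standing Approval is held. But: (g) operates against (b): the space is let for business use. So (b) is unavailable.
Exception (c) is satisfied on its face — the compliance score is 74 points, meeting the 65 points threshold; rent is paid in kind. However, paragraphs (h)–(n) must be considered: (h) operates — the coverage ratio is 31%, below the 42% limit. (i) would limit (h) — the reportable unit count is 84, under the 89 limit — but (j) sets (i) aside: (j) operates against (i): a current Category 4 Exemption Letter is held. (k) is engaged (a current Schedule F Declaration is held), but is itself disapplied by (l): (l) operates against (k): a current Annual Certificate is held. (m) would limit (l) — the property is publicly advertised — but (n) sets (m) aside: (n) applies — the baseline figure is 830, less than the 861 limit. So (c) is unavailable.
Exception (d) does not apply: the basement flat is not part of the primary residence.
All of (e)'s requirements are met (total rental receipts for the year are $5,660, under the $5,800 limit; the number of days the property was let is 36 days, below the 44 days limit). But: (p) operates — a current Class G Clearance is held. Exception (e) does not apply.
None of the exceptions is available; § 62.9 applies in full.

Yes — Nadia must file Form RP-5.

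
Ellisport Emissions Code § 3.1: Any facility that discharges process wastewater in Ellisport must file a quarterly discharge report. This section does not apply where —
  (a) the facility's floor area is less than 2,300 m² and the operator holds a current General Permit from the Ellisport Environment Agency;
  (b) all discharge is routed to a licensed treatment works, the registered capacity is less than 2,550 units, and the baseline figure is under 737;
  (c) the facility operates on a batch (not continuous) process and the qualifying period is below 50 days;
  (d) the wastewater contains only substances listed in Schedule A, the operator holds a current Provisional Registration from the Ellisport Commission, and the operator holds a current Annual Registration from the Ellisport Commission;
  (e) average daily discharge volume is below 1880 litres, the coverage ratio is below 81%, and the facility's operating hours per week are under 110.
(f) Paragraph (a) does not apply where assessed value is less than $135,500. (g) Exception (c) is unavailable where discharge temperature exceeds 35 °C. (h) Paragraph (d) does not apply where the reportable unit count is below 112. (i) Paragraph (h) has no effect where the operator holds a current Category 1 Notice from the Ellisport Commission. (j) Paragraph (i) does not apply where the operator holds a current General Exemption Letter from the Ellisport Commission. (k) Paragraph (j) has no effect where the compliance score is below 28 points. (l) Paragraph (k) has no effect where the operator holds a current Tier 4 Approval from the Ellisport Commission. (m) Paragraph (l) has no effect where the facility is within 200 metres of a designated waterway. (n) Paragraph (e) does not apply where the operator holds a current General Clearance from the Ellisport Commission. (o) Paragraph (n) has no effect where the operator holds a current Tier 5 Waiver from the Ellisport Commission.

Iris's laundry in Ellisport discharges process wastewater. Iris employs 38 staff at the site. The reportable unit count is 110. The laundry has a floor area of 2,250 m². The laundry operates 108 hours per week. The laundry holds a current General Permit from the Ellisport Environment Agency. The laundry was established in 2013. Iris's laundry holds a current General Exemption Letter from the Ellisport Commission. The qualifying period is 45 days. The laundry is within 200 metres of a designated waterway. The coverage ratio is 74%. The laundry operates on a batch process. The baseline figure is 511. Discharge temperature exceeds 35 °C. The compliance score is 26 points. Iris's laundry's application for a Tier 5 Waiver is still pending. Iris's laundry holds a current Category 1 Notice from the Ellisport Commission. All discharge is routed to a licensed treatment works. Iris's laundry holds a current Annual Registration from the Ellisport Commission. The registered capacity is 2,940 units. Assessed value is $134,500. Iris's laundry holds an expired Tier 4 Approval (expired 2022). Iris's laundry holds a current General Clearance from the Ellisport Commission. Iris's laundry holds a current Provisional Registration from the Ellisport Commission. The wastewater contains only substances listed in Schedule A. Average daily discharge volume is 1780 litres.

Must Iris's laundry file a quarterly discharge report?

Exception (a) is satisfied on its face — the facility's floor area is 2,250 m², less than the 2,300 m² limit; a current General Permit is held. However, paragraph (f) must be considered: (f) operates — assessed value is $134,500, less than the $135,500 limit. Exception (a) does not apply.
Exception (b) requires that the registered capacity is less than 2,550 units; but the registered capacity is 2,940 units, not less than 2,550 units, so (b) is unavailable.
Exception (c)'s conditions are all satisfied: the facility operates on a batch process; the qualifying period is 45 days, below the 50 days limit. But applying paragraph (g): (g) operates against (c): discharge temperature exceeds 35 °C. Exception (c) does not apply.
Exception (d): the wastewater is Schedule-A-only; a current Provisional Registration is held; a current Annual Registration is held — every condition holds. Considering the limiting provisions: (h) would limit (d) — the reportable unit count is 110, below the 112 limit — but (i) sets (h) aside: (i) operates against (h): a current Category 1 Notice is held. (j) would limit (i) — a current General Exemption Letter is held — but (k) sets (j) aside: (k) is engaged — the compliance score is 26 points, below the 28 points limit. (l) is not triggered (no current Tier 4 Approval is held), so (k) stands. Exception (d) stands.
Exception (e)'s conditions are all satisfied: average daily discharge volume is 1780 litres, below the 1880 litres limit; the coverage ratio is 74%, below the 81% limit; the facility's operating hours per week are 108, under the 110 limit. Turning to paragraphs (n)–(o): (n) operates against (e): a current General Clearance is held. (o), which would lift (n), is inapplicable — the Tier 5 Waiver is not current. So (e) is unavailable.

No — exception (d) applies; Iris's laundry is not required to file a quarterly discharge report.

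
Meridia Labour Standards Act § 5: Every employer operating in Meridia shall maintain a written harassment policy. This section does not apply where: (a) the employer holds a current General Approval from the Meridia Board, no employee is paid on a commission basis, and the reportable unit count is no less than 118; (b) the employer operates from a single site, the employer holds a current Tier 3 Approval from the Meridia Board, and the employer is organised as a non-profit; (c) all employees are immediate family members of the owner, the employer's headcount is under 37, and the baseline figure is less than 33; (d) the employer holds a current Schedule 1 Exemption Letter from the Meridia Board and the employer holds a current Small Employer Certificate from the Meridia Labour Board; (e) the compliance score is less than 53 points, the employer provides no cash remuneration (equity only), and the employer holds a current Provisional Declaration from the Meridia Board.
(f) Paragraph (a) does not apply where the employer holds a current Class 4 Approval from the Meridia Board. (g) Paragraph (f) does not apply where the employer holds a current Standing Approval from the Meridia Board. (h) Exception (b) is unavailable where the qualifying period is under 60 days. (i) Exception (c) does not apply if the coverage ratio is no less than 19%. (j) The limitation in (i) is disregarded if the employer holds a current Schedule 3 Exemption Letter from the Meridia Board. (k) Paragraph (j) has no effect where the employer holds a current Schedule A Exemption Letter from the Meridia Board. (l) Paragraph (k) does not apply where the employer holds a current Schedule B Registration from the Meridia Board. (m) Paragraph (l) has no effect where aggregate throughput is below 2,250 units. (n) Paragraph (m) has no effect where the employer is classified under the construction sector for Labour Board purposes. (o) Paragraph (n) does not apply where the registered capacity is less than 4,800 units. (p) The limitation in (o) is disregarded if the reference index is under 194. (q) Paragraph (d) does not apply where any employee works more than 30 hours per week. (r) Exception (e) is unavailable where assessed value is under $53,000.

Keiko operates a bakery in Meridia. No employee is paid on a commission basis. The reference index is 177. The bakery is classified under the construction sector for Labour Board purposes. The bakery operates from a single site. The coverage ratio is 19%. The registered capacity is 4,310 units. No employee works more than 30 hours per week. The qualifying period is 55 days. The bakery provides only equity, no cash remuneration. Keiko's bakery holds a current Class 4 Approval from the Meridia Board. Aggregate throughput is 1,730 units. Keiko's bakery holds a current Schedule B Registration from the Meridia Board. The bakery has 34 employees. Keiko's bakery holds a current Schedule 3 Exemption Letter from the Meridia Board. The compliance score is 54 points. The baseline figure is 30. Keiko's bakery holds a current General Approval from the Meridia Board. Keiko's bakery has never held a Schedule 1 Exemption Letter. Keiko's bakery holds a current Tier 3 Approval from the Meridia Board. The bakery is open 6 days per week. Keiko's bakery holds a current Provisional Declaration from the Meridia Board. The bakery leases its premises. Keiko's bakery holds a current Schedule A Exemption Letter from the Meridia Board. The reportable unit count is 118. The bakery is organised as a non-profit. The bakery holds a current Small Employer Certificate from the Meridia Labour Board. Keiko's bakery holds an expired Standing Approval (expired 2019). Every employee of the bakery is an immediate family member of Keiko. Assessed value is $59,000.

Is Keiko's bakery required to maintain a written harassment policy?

All of (a)'s requirements are met (a current General Approval is held; no employee is paid on commission; the reportable unit count is 118, meeting the 118 threshold). But applying paragraphs (f)–(g): (f) is engaged — a current Class 4 Approval is held. (g) does not operate here (no current Standing Approval is held), so (f) stands. Exception (a) does not apply.
All of (b)'s requirements are met (the employer operates from a single site; a current Tier 3 Approval is held; the employer is a non-profit). Turning to paragraph (h): (h) applies — the qualifying period is 55 days, under the 60 days limit. So (b) is unavailable.
All of (c)'s requirements are met (every employee is an immediate family member; the employer's headcount is 34, under the 37 limit; the baseline figure is 30, less than the 33 limit). Considering the limiting provisions: (i) would limit (c) — the coverage ratio is 19%, meeting the 19% threshold — but (j) sets (i) aside: (j) operates against (i): a current Schedule 3 Exemption Letter is held. (k) applies (a current Schedule A Exemption Letter is held), but is displaced by (l): (l) operates against (k): a current Schedule B Registration is held. (m) would limit (l) — aggregate throughput is 1,730 units, below the 2,250 units limit — but (n) sets (m) aside: (n) is triggered — the bakery is classified under the construction sector. (o) would limit (n) — the registered capacity is 4,310 units, less than the 4,800 units limit — but (p) sets (o) aside: (p) operates against (o): the reference index is 177, under the 194 limit. (c) remains available.
Exception (d) requires that the employer holds a current Schedule 1 Exemption Letter from the Meridia Board; but no current Schedule 1 Exemption Letter is held, so (d) is unavailable.
Exception (e) does not apply: the compliance score is 54 points, not less than 53 points.

No — exception (c) applies; Keiko's bakery is not required to maintain a written harassment policy.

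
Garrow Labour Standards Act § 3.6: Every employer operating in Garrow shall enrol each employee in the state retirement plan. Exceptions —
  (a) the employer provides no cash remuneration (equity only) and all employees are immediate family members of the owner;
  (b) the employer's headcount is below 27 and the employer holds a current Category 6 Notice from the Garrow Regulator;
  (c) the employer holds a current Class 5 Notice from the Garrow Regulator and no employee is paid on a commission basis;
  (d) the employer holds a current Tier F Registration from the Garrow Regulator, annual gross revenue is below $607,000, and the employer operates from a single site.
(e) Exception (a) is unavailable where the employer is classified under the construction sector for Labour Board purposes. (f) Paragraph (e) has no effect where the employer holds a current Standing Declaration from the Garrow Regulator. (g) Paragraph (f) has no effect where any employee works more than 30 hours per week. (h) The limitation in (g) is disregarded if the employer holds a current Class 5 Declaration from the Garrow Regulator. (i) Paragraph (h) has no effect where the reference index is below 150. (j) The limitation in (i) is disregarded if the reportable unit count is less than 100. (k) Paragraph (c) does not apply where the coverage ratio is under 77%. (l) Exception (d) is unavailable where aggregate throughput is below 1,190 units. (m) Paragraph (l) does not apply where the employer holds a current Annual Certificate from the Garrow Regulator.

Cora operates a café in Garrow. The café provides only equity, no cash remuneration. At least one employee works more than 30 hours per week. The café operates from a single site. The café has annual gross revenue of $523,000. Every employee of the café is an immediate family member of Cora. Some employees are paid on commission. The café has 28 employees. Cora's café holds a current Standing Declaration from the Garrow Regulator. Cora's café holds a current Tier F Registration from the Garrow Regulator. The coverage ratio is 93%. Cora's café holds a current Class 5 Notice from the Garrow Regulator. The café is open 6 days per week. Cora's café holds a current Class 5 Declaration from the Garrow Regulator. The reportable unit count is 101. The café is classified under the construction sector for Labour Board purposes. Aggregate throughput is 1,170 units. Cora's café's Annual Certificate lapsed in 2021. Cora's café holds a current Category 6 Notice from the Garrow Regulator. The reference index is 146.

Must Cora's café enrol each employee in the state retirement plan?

Exception (a)'s conditions are all satisfied: remuneration is equity-only; every employee is an immediate family member. However, paragraphs (e)–(j) must be considered: (e) operates against (a): the café is classified under the construction sector. (f) applies (a current Standing Declaration is held), but is overridden by (g): (g) operates — at least one employee exceeds 30 hours/week. (h) is engaged (a current Class 5 Declaration is held), but yields to (i): (i) operates against (h): the reference index is 146, below the 150 limit. (j), which would lift (i), does not operate here — the reportable unit count is 101, not less than 100. (a) is therefore removed.
Exception (b) requires that the employer's headcount is below 27; but the employer's headcount is 28, not below 27, so (b) is unavailable.
Exception (c) requires that no employee is paid on a commission basis; but some employees are paid on commission, so (c) is unavailable.
Exception (d): a current Tier F Registration is held; annual gross revenue is $523,000, below the $607,000 limit; the employer operates from a single site — every condition holds. But: (l) operates against (d): aggregate throughput is 1,170 units, below the 1,190 units limit. (m), which would lift (l), is not engaged — the Annual Certificate is not current. (d) is therefore removed.
None of the exceptions is available; § 3.6 applies in full.

Yes — Cora's café must enrol each employee in the state retirement plan.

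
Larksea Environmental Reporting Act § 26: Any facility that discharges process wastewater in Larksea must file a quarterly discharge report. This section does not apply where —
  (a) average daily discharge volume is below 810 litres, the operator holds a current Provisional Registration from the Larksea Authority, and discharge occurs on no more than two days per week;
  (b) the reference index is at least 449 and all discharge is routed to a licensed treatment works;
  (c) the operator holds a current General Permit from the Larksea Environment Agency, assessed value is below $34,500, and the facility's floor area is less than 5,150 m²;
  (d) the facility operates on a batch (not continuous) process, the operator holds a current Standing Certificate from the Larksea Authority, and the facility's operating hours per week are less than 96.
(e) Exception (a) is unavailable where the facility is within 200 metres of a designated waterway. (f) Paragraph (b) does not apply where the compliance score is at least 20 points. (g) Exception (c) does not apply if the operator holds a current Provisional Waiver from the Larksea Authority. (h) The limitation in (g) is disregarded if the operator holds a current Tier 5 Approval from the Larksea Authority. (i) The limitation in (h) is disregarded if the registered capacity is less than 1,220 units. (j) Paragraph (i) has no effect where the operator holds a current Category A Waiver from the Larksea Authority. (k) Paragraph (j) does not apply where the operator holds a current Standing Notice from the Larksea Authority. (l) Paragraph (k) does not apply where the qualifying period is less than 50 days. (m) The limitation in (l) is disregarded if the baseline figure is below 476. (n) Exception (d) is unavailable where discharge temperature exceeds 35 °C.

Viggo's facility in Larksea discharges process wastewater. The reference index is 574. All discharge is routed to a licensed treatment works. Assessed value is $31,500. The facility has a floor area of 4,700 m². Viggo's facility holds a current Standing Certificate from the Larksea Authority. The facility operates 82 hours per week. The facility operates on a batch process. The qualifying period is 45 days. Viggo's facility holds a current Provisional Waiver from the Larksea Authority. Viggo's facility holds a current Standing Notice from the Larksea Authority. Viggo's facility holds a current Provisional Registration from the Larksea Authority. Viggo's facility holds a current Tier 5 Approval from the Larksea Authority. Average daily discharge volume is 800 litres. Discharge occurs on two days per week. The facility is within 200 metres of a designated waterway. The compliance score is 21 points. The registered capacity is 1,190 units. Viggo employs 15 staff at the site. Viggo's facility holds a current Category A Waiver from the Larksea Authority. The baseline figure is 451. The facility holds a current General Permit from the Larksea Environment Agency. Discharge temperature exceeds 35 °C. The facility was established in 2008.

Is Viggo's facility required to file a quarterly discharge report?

Exception (a): average daily discharge volume is 800 litres, below the 810 litres limit; a current Provisional Registration is held; discharge occurs on no more than two days per week — every condition holds. However, paragraph (e) must be considered: (e) is triggered — the facility is within 200 m of a designated waterway. (a) is therefore removed.
Exception (b) is satisfied on its face — the reference index is 574, meeting the 449 threshold; discharge is routed to a licensed treatment works. Turning to paragraph (f): (f) is triggered — the compliance score is 21 points, meeting the 20 points threshold. (b) is therefore removed.
Exception (c): a current General Permit is held; assessed value is $31,500, below the $34,500 limit; the facility's floor area is 4,700 m², less than the 5,150 m² limit — every condition holds. But: (g) applies — a current Provisional Waiver is held. (h) would limit (g) — a current Tier 5 Approval is held — but (i) sets (h) aside: (i) operates against (h): the registered capacity is 1,190 units, less than the 1,220 units limit. (j) applies (a current Category A Waiver is held), but is set aside by (k): (k) is engaged — a current Standing Notice is held. (l) operates (the qualifying period is 45 days, less than the 50 days limit), but is displaced by (m): (m) is engaged — the baseline figure is 451, below the 476 limit. (c) is therefore removed.
All of (d)'s requirements are met (the facility operates on a batch process; a current Standing Certificate is held; the facility's operating hours per week are 82, less than the 96 limit). However, paragraph (n) must be considered: (n) is triggered — discharge temperature exceeds 35 °C. (d) is therefore removed.
No exception displaces § 26.

Yes — Viggo's facility must file a quarterly discharge report.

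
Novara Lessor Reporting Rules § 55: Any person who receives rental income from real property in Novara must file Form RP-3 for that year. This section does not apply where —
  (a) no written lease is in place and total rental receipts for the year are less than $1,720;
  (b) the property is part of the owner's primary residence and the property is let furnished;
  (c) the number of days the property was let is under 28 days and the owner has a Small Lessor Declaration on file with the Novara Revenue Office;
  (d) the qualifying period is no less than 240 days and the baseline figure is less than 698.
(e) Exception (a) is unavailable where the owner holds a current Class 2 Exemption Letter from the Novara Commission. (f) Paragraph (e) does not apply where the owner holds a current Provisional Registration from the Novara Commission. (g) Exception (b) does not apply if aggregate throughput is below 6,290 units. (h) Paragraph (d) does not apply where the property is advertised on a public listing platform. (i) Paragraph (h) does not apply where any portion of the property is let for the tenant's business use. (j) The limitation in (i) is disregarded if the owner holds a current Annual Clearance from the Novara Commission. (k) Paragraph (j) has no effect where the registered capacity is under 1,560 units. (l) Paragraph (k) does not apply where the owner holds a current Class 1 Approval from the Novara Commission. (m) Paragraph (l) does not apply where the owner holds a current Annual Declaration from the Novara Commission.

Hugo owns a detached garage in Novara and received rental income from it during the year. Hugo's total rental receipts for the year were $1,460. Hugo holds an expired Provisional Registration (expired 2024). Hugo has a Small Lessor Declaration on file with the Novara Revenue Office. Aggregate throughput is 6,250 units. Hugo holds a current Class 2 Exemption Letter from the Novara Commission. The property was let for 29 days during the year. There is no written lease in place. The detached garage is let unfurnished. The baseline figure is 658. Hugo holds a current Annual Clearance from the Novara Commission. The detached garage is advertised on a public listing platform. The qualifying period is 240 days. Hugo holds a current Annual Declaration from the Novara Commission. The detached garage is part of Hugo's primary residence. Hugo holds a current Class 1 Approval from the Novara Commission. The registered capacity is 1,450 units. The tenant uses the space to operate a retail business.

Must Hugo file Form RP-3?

Exception (a): there is no written lease; total rental receipts for the year are $1,460, less than the $1,720 limit — every condition holds. But applying paragraphs (e)–(f): (e) operates against (a): a current Class 2 Exemption Letter is held. (f) is inapplicable (no current Provisional Registration is held), so (e) stands. Exception (a) does not apply.
Exception (b) requires that the property is let furnished; but the property is let unfurnished, so (b) is unavailable.
Exception (c) fails — the number of days the property was let is 29 days, not under 28 days.
Exception (d) is satisfied on its face — the qualifying period is 240 days, meeting the 240 days threshold; the baseline figure is 658, less than the 698 limit. As to paragraphs (h)–(m): (h) would limit (d) — the property is publicly advertised — but (i) sets (h) aside: (i) operates against (h): the space is let for business use. (j) would limit (i) — a current Annual Clearance is held — but (k) sets (j) aside: (k) is triggered — the registered capacity is 1,450 units, under the 1,560 units limit. (l) operates (a current Class 1 Approval is held), but is itself disapplied by (m): (m) operates against (l): a current Annual Declaration is held. Exception (d) stands.

No — exception (d) applies; Hugo is not required to file Form RP-3.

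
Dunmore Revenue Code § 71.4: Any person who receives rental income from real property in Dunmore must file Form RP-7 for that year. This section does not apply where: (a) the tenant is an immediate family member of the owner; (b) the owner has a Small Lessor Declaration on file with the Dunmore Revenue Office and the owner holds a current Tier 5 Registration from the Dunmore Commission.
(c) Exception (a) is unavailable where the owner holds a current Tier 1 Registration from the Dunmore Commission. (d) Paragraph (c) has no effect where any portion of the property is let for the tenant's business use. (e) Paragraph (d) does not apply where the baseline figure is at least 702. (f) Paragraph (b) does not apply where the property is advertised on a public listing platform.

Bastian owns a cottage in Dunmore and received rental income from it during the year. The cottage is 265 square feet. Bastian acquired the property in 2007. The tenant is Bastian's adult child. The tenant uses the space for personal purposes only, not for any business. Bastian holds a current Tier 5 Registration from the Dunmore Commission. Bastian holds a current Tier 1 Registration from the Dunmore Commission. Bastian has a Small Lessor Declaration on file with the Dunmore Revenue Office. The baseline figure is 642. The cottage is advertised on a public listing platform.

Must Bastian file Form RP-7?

Yes — Bastian must file Form RP-7.

Exception (a): the tenant is an immediate family member — every condition holds. Turning to paragraphs (c)–(e): (c) operates against (a): a current Tier 1 Registration is held. (d) is inapplicable (the space is used for personal purposes only), so (c) stands. So (a) is unavailable.
Exception (b) is satisfied on its face — a Small Lessor Declaration is on file; a current Tier 5 Registration is held. However, paragraph (f) must be considered: (f) applies — the property is publicly advertised. So (b) is unavailable.
No exception displaces § 71.4.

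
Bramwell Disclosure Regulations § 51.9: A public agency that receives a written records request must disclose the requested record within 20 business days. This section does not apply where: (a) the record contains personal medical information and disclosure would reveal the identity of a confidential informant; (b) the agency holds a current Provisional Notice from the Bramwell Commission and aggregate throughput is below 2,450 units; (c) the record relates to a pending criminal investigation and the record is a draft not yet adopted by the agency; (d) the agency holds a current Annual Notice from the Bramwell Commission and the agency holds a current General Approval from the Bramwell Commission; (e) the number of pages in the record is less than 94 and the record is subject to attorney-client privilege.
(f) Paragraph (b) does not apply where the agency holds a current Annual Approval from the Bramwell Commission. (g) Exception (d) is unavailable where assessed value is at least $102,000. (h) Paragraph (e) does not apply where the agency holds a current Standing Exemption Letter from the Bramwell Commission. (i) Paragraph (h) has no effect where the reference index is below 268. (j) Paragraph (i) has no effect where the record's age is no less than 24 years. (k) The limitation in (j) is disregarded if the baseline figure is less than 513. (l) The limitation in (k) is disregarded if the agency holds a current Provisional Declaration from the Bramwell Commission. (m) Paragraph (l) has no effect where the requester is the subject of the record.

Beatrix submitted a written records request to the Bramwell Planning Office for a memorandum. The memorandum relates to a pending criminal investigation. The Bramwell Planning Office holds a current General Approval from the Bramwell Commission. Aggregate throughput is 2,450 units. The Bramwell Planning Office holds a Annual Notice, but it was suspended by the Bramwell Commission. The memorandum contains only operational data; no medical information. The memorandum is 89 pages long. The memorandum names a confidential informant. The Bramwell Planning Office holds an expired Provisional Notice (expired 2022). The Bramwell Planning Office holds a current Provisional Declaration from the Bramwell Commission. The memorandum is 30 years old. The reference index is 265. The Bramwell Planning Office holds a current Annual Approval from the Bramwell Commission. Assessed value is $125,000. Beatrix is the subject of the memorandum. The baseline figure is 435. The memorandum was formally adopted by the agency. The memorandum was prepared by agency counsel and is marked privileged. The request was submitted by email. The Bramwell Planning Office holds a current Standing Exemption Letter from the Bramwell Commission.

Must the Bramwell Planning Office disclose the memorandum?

No — exception (e) applies; the Bramwell Planning Office is not required to disclose the memorandum.

Exception (a) does not apply: the memorandum contains only operational data.
Exception (b) fails — there is no Provisional Notice in force.
Exception (c) does not apply: the memorandum has been formally adopted.
Exception (d) requires that the agency holds a current Annual Notice from the Bramwell Commission; but the Annual Notice is not current, so (d) is unavailable.
Exception (e) is satisfied on its face — the number of pages in the record is 89, less than the 94 limit; the memorandum is privileged. As to paragraphs (h)–(m): (h) operates (a current Standing Exemption Letter is held), but is displaced by (i): (i) operates against (h): the reference index is 265, below the 268 limit. (j) applies (the record's age is 30 years, meeting the 24 years threshold), but is itself disapplied by (k): (k) operates against (j): the baseline figure is 435, less than the 513 limit. (l) would limit (k) — a current Provisional Declaration is held — but (m) sets (l) aside: (m) operates against (l): Beatrix is the subject of the memorandum. (e) remains available.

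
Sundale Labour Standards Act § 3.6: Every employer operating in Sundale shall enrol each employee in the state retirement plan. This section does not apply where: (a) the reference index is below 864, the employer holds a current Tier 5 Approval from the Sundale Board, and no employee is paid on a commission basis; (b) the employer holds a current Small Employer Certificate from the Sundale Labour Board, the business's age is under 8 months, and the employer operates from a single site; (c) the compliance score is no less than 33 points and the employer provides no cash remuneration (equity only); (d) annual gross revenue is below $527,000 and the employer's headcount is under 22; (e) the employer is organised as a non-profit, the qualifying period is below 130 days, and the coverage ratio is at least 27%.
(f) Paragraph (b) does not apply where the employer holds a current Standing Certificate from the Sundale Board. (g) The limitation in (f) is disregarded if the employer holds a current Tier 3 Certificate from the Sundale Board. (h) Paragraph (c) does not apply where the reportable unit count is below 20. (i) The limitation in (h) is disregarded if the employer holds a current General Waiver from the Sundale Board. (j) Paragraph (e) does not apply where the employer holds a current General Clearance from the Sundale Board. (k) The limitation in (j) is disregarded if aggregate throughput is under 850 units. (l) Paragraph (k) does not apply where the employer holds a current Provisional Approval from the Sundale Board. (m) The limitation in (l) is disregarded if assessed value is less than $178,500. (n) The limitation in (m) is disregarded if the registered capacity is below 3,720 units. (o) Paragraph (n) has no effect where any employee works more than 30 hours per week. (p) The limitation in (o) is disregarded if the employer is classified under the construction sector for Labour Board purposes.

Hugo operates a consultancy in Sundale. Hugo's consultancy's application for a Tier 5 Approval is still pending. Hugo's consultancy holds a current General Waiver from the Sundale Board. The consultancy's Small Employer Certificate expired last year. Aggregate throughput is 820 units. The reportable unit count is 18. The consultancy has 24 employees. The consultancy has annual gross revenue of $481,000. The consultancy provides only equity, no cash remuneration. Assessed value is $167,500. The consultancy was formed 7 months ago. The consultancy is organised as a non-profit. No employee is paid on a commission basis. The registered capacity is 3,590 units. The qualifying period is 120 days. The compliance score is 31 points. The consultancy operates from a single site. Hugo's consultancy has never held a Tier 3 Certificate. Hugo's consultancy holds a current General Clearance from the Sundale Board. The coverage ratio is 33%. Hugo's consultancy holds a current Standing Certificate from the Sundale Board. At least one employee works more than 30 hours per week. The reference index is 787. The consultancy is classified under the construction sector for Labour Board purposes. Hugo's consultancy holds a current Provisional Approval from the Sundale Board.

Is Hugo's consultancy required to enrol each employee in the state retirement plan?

Yes — Hugo's consultancy must enrol each employee in the state retirement plan.

Exception (a) fails — the Tier 5 Approval is not current.
Exception (b) fails — the Small Employer Certificate has expired.
Exception (c) requires that the compliance score is no less than 33 points; but the compliance score is 31 points, short of 33 points, so (c) is unavailable.
Exception (d) does not apply: the employer's headcount is 24, not under 22.
All of (e)'s requirements are met (the employer is a non-profit; the qualifying period is 120 days, below the 130 days limit; the coverage ratio is 33%, meeting the 27% threshold). But applying paragraphs (j)–(p): (j) is triggered — a current General Clearance is held. (k) operates (aggregate throughput is 820 units, under the 850 units limit), but is itself disapplied by (l): (l) operates against (k): a current Provisional Approval is held. (m) is triggered (assessed value is $167,500, less than the $178,500 limit), but yields to (n): (n) operates against (m): the registered capacity is 3,590 units, below the 3,720 units limit. (o) is triggered (at least one employee exceeds 30 hours/week), but is set aside by (p): (p) is triggered — the consultancy is classified under the construction sector. Exception (e) does not apply.
No exception is made out. Hugo's consultancy falls within the general rule.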